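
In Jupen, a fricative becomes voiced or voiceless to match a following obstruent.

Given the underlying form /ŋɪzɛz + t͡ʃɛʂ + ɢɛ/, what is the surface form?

/z/ is a voiced alveolar fricative. The following trigger /t͡ʃ/ is voiceless, so /z/ must become voiceless as well.
Changing only its voicing to voiceless gives [s] — the voiceless alveolar fricative.
At the second juncture, /ʂ/ likewise becomes [ʐ] adjacent to /ɢ/.

[ŋɪzɛst͡ʃɛʐɢɛ]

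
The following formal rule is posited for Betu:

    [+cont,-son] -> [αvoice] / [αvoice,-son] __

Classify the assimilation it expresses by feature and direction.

The rule copies [voice] from the environment onto the target, so the assimilating feature is voicing.
Since the environment is written before the underscore, the trigger precedes the target; the direction is progressive.

progressive voicing assimilation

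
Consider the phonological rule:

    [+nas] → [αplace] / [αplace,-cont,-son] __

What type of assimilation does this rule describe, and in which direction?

progressive place assimilation

The rule copies the place features (abbreviated [place]) from the environment onto the target, so the assimilating feature is place.
Since the environment is written before the underscore, the trigger precedes the target; the direction is progressive.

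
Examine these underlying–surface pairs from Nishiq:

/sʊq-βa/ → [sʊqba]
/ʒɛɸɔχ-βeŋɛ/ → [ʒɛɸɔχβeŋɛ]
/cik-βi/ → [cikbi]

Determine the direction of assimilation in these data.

progressive

The segment that alternates is /β/, which surfaces as [b] when adjacent to /q/.
/β/ is a fricative while /q/ is a stop; the output [b] is a stop, matching the trigger — so the feature that spreads is manner.
Checking the remaining alternation: /β/ → [b] after /k/ (fricative → stop, matching a stop) — only manner changes, and always toward the preceding segment.
No alternation appears in [ʒɛɸɔχβeŋɛ]: there the adjacent consonants already agree in manner (/β/ and /χ/ are both fricatives), so this form is consistent with the same rule.
The trigger is the preceding segment, so the direction is progressive (perseverative).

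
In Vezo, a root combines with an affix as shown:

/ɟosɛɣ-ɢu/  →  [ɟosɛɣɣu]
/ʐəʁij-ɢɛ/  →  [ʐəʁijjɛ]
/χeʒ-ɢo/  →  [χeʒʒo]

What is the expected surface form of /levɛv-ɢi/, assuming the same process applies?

[levɛvvi]

The data show progressive total assimilation (/ɢ/ → [ɣ] after /ɣ/; /ɢ/ → [j] after /j/; /ɢ/ → [ʒ] after /ʒ/): in every case the target segment becomes identical to its preceding neighbour, copying more than a single feature.
/ɢ/ is the segment targeted by the rule; it sits immediately after /v/, so it assimilates completely and surfaces as [v].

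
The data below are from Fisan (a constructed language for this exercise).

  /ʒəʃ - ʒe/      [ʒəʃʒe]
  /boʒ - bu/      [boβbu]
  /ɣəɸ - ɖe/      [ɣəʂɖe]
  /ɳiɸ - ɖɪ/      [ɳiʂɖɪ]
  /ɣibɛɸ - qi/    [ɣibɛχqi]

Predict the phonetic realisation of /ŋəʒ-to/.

The data show regressive place assimilation: /ʒ/ → [β] before /b/; /ɸ/ → [ʂ] before /ɖ/; /ɸ/ → [χ] before /q/. In each pair only place changes, matching the following consonant, while manner and voice stay constant.
Nothing changes in [ʒəʃʒe]: there the adjacent consonants already agree in place (/ʃ/ and /ʒ/ are both postalveolar), so this form is consistent with the same rule.
/ʒ/ is a voiced postalveolar fricative. The following trigger /t/ is alveolar, so /ʒ/ must become alveolar as well.
Changing only its place to alveolar gives [z] — the voiced alveolar fricative.

[ŋəzto]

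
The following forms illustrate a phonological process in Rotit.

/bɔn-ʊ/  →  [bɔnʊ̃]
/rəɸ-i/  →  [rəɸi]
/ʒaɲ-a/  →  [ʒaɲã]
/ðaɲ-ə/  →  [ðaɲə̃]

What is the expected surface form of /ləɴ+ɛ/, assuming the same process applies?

[ləɴɛ̃]

The data show progressive nasality assimilation (vowel nasalisation): /ʊ/ → [ʊ̃] after /n/; /a/ → [ã] after /ɲ/; /ə/ → [ə̃] after /ɲ/ — a vowel is nasalised by an immediately preceding nasal consonant.
No change occurs in [rəɸi] because the vowel at the boundary is adjacent to an oral consonant, not a nasal (/i/ next to /ɸ/).
The vowel /ɛ/ is adjacent to the preceding nasal /ɴ/, so it acquires [+nasal] and surfaces as [ɛ̃].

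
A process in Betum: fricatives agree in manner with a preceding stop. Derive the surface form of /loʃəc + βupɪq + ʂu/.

/β/ is a voiced bilabial fricative. The preceding trigger /c/ is a stop, so /β/ must become a stop as well.
The voiced bilabial stop is [b], so /β/ → [b].
At the second juncture, /ʂ/ likewise becomes [ʈ] adjacent to /q/.

[loʃəcbupɪqʈu]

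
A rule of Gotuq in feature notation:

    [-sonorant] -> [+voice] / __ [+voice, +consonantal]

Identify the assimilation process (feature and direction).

The structural change is [+voice], and the conditioning segment [+voice, +consonantal] (a voiced consonant) is itself voiced, so the target comes to share the voicing of its neighbour — voicing assimilation.
Since the environment is written after the underscore, the trigger follows the target; the direction is regressive.

regressive voicing assimilation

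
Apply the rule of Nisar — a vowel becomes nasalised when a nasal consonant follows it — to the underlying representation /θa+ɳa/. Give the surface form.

/a/ sits next to the nasal /ɳ/ and is therefore nasalised to [ã].

[θãɳa]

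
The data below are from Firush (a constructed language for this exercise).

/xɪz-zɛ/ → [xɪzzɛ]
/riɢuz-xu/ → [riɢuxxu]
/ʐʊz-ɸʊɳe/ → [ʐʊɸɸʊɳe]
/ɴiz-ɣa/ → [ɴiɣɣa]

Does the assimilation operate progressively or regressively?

Underlying /z/ is realised as [x] next to /x/; /x/ itself does not change.
The output [x] is identical to the trigger /x/ — every feature (place, manner, voicing) has been copied — so this is total assimilation.
The other forms behave the same way: /z/ → [ɸ] before /ɸ/; /z/ → [ɣ] before /ɣ/ — in each case the output is a copy of the following consonant.
In [xɪzzɛ] the two consonants at the boundary are already identical (/z/ + /z/), so the rule applies vacuously and nothing changes.
The trigger is the following segment, so the direction is regressive (anticipatory).

regressive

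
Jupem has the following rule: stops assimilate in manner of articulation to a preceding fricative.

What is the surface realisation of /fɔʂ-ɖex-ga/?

[fɔʂʐexɣa]

The rule targets /ɖ/ (voiced retroflex stop), which sits after the trigger /ʂ/ (fricative).
The voiced retroflex fricative is [ʐ], so /ɖ/ → [ʐ].
The same rule applies at the second boundary: /g/ → [ɣ] next to /x/.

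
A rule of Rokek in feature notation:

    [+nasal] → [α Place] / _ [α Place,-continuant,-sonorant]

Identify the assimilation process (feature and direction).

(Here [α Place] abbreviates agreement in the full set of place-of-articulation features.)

The shared variable α links the value of the place features (abbreviated [Place]) on the target to the same value on the neighbouring segment, so place is the feature that assimilates.
The conditioning segment sits to the right of the focus bar, meaning the trigger follows the segment that changes — regressive assimilation.

regressive place assimilation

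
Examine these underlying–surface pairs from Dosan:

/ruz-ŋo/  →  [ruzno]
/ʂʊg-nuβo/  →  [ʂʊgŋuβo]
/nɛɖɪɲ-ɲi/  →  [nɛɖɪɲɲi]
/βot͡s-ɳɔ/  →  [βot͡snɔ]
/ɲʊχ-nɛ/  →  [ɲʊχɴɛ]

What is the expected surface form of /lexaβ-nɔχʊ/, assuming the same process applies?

The data show progressive place assimilation: /ŋ/ → [n] after /z/; /n/ → [ŋ] after /g/; /ɳ/ → [n] after /t͡s/; /n/ → [ɴ] after /χ/. In each pair only place changes, matching the preceding consonant, while manner and voice stay constant.
No alternation appears in [nɛɖɪɲɲi]: there the adjacent consonants already agree in place (/ɲ/ and /ɲ/ are both palatal), so this form is consistent with the same rule.
The rule targets /n/ (voiced alveolar nasal), which sits after the trigger /β/ (bilabial).
Changing only its place to bilabial gives [m] — the voiced bilabial nasal.

[lexaβmɔχʊ]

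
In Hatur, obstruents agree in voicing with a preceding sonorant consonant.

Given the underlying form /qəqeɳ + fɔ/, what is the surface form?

/f/ is a voiceless labiodental fricative. The preceding trigger /ɳ/ is voiced, so /f/ must become voiced as well.
The voiced labiodental fricative is [v], so /f/ → [v].

[qəqeɳvɔ]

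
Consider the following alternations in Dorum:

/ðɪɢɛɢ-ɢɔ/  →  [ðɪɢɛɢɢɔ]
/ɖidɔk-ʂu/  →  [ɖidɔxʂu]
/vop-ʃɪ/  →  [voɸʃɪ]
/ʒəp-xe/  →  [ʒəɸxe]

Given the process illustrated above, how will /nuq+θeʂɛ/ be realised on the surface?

The data show regressive manner assimilation: /k/ → [x] before /ʂ/; /p/ → [ɸ] before /ʃ/; /p/ → [ɸ] before /x/. In each pair only manner changes, matching the following consonant, while place and voice stay constant.
Nothing changes in [ðɪɢɛɢɢɔ]: there the adjacent consonants already agree in manner (/ɢ/ and /ɢ/ are both stops), so this form is consistent with the same rule.
/q/ is a voiceless uvular stop. The following trigger /θ/ is a fricative, so /q/ must become a fricative as well.
The voiceless uvular fricative is [χ], so /q/ → [χ].

[nuχθeʂɛ]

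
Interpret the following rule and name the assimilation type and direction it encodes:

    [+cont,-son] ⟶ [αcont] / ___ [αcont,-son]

regressive manner assimilation

The rule copies [cont] (continuancy) from the environment onto the target fricatives; since [±cont] encodes the stop/fricative manner contrast, the assimilating dimension is manner.
The conditioning segment sits to the right of the focus bar, meaning the trigger follows the segment that changes — regressive assimilation.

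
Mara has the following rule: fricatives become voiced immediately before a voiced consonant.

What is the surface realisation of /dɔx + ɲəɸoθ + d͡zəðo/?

The rule targets /x/ (voiceless velar fricative), which sits before the trigger /ɲ/ (voiced).
A voiced velar fricative is [ɣ], so the surface segment is [ɣ].
At the second juncture, /θ/ likewise becomes [ð] adjacent to /d͡z/.

[dɔɣɲəɸoðd͡zəðo]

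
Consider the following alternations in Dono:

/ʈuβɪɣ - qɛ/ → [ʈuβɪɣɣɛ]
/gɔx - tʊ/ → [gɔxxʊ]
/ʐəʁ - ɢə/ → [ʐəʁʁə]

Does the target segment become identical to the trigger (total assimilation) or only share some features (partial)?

total assimilation

The segment that alternates is /q/, which surfaces as [ɣ] when adjacent to /ɣ/.
The output [ɣ] is identical to the trigger /ɣ/ — every feature (place, manner, voicing) has been copied — so this is total assimilation.
The remaining alternations confirm this: /t/ → [x] after /x/; /ɢ/ → [ʁ] after /ʁ/ — in each case the output is a copy of the preceding consonant.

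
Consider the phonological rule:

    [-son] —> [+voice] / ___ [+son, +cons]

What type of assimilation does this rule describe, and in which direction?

regressive voicing assimilation

The structural change is [+voice], and the conditioning segment [+son, +cons] (a sonorant consonant) is itself voiced, so the target comes to share the voicing of its neighbour — voicing assimilation.
Since the environment is written after the underscore, the trigger follows the target; the direction is regressive.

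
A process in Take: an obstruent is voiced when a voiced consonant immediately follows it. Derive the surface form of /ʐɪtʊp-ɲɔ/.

[ʐɪtʊbɲɔ]

/p/ is a voiceless bilabial stop. The following trigger /ɲ/ is voiced, so /p/ must become voiced as well.
A voiced bilabial stop is [b], so the surface segment is [b].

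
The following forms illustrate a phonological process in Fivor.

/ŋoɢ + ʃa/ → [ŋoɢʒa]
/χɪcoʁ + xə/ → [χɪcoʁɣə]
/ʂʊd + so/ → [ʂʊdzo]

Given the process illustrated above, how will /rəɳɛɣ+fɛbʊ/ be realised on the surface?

[rəɳɛɣvɛbʊ]

The data show progressive voicing assimilation: /ʃ/ → [ʒ] after /ɢ/; /x/ → [ɣ] after /ʁ/; /s/ → [z] after /d/. In each pair only voicing changes, matching the preceding consonant, while place and manner stay constant.
/f/ is a voiceless labiodental fricative. The preceding trigger /ɣ/ is voiced, so /f/ must become voiced as well.
A voiced labiodental fricative is [v], so the surface segment is [v].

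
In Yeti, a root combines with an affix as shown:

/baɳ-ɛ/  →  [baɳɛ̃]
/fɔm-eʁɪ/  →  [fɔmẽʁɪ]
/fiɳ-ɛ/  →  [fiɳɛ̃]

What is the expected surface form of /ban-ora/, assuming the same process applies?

The data show progressive nasality assimilation (vowel nasalisation): /ɛ/ → [ɛ̃] after /ɳ/; /e/ → [ẽ] after /m/ — a vowel is nasalised by an immediately preceding nasal consonant.
The vowel /o/ is adjacent to the preceding nasal /n/, so it acquires [+nasal] and surfaces as [õ].

[banõra]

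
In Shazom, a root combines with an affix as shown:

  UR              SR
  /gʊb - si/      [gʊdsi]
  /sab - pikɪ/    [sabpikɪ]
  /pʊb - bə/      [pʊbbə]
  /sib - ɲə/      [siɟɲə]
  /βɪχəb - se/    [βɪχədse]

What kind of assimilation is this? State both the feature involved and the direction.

regressive place assimilation

Comparing underlying and surface forms, /b/ → [d] is the alternation; the neighbouring /s/ is constant.
The change bilabial → alveolar matches the place of the following /s/, identifying this as place assimilation.
Manner and voice are unchanged, so the assimilation is partial, not total.
The same holds elsewhere in the data: /b/ → [ɟ] before /ɲ/ (bilabial → palatal, matching palatal) — only place changes, and always toward the following segment.
Nothing changes in [sabpikɪ], [pʊbbə]: there the adjacent consonants already agree in place (/b/ and /p/ are both bilabial; /b/ and /b/ are both bilabial), so these forms are consistent with the same rule.
The trigger is the following segment, so the direction is regressive (anticipatory).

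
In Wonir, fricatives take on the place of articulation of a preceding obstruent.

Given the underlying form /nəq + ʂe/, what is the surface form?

[nəqχe]

The rule targets /ʂ/ (voiceless retroflex fricative), which sits after the trigger /q/ (uvular).
The voiceless uvular fricative is [χ], so /ʂ/ → [χ].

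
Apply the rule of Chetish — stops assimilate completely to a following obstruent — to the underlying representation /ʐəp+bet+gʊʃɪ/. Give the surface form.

/p/ is the segment targeted by the rule; it sits immediately before /b/, so it assimilates completely and surfaces as [b].
At the second juncture, /t/ likewise becomes [g] adjacent to /g/.

[ʐəbbeggʊʃɪ]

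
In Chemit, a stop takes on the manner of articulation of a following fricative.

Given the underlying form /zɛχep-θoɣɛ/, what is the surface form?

[zɛχeɸθoɣɛ]

The rule targets /p/ (voiceless bilabial stop), which sits before the trigger /θ/ (fricative).
Changing only its manner to fricative gives [ɸ] — the voiceless bilabial fricative.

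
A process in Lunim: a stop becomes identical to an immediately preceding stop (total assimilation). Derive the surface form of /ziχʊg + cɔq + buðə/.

[ziχʊggɔqquðə]

/c/ is the segment targeted by the rule; it sits immediately after /g/, so it assimilates completely and surfaces as [g].
The same rule applies at the second boundary: /b/ → [q] next to /q/.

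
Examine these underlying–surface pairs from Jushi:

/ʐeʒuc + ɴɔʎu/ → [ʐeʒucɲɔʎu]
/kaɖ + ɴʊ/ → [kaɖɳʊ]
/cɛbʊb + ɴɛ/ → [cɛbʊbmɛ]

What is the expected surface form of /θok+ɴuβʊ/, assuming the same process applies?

The data show progressive place assimilation: /ɴ/ → [ɲ] after /c/; /ɴ/ → [ɳ] after /ɖ/; /ɴ/ → [m] after /b/. In each pair only place changes, matching the preceding consonant, while manner and voice stay constant.
/ɴ/ is a voiced uvular nasal. The preceding trigger /k/ is velar, so /ɴ/ must become velar as well.
The voiced velar nasal is [ŋ], so /ɴ/ → [ŋ].

[θokŋuβʊ]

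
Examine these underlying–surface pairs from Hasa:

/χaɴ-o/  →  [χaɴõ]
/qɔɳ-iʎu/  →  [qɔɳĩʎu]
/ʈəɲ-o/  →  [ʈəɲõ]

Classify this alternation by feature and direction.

progressive nasality assimilation (vowel nasalisation)

The vowel /o/ surfaces as nasalised [õ] next to the preceding nasal /ɴ/ — it has acquired the [+nasal] feature of its neighbour.
The other forms show the same pattern: /i/ → [ĩ] after /ɳ/; /o/ → [õ] after /ɲ/ — each time a vowel is nasalised next to a preceding nasal.
Because the conditioning nasal is to the left of the vowel that changes, the process is progressive (perseverative).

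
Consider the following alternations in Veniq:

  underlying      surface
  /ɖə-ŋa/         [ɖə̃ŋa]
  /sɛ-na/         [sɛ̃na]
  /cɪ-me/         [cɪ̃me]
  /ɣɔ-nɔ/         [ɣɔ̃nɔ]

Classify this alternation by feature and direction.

regressive nasality assimilation (vowel nasalisation)

The vowel /ə/ surfaces as nasalised [ə̃] next to the following nasal /ŋ/ — it has acquired the [+nasal] feature of its neighbour.
Likewise in the remaining data: /ɛ/ → [ɛ̃] before /n/; /ɪ/ → [ɪ̃] before /m/; /ɔ/ → [ɔ̃] before /n/ — each time a vowel is nasalised next to a following nasal.
Because the conditioning nasal is to the right of the vowel that changes, the process is regressive (anticipatory).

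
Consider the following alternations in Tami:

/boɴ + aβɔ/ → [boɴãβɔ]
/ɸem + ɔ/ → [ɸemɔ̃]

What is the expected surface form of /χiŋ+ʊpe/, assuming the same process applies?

The data show progressive nasality assimilation (vowel nasalisation): /a/ → [ã] after /ɴ/; /ɔ/ → [ɔ̃] after /m/ — a vowel is nasalised by an immediately preceding nasal consonant.
/ʊ/ sits next to the nasal /ŋ/ and is therefore nasalised to [ʊ̃].

[χiŋʊ̃pe]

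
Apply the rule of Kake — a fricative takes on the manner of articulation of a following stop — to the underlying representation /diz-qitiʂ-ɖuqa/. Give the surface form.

[didqitiʈɖuqa]

The rule targets /z/ (voiced alveolar fricative), which sits before the trigger /q/ (stop).
The voiced alveolar stop is [d], so /z/ → [d].
The same rule applies at the second boundary: /ʂ/ → [ʈ] next to /ɖ/.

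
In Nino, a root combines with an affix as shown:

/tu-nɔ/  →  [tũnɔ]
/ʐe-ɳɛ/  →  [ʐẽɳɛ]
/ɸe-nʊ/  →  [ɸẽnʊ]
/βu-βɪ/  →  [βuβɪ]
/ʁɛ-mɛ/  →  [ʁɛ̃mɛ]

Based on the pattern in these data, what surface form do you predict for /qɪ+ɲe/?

The data show regressive nasality assimilation (vowel nasalisation): /u/ → [ũ] before /n/; /e/ → [ẽ] before /ɳ/; /e/ → [ẽ] before /n/; /ɛ/ → [ɛ̃] before /m/ — a vowel is nasalised by an immediately following nasal consonant.
No change occurs in [βuβɪ] because the vowel at the boundary is adjacent to an oral consonant, not a nasal (/u/ next to /β/).
The vowel /ɪ/ is adjacent to the following nasal /ɲ/, so it acquires [+nasal] and surfaces as [ɪ̃].

[qɪ̃ɲe]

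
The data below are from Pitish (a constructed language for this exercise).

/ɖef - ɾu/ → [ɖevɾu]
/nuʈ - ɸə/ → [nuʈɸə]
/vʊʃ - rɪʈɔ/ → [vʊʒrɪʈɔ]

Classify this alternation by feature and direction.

regressive voicing assimilation

Underlying /f/ is realised as [v] next to /ɾ/; /ɾ/ itself does not change.
/f/ is voiceless while /ɾ/ is voiced; the output [v] is voiced, matching the trigger — so the feature that spreads is voicing.
Place and manner are unchanged, so the assimilation is partial, not total.
Checking the remaining alternation: /ʃ/ → [ʒ] before /r/ (voiceless → voiced, matching voiced) — only voicing changes, and always toward the following segment.
Nothing changes in [nuʈɸə]: there the adjacent consonants already agree in voicing (/ʈ/ and /ɸ/ are both voiceless), so this form is consistent with the same rule.
Since the segment that changes precedes the conditioning segment, the assimilation is regressive.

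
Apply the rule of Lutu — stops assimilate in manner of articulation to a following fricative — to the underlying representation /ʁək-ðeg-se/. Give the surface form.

[ʁəxðeɣse]

/k/ is a voiceless velar stop. The following trigger /ð/ is a fricative, so /k/ must become a fricative as well.
A voiceless velar fricative is [x], so the surface segment is [x].
The same rule applies at the second boundary: /g/ → [ɣ] next to /s/.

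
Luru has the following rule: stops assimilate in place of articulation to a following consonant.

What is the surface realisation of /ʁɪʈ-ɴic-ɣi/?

[ʁɪqɴikɣi]

/ʈ/ is a voiceless retroflex stop. The following trigger /ɴ/ is uvular, so /ʈ/ must become uvular as well.
Changing only its place to uvular gives [q] — the voiceless uvular stop.
At the second juncture, /c/ likewise becomes [k] adjacent to /ɣ/.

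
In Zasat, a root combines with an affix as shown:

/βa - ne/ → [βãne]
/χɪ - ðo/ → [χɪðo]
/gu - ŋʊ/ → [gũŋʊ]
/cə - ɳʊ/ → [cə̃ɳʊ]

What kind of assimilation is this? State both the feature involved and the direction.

The vowel /a/ surfaces as nasalised [ã] next to the following nasal /n/ — it has acquired the [+nasal] feature of its neighbour.
The other forms show the same pattern: /u/ → [ũ] before /ŋ/; /ə/ → [ə̃] before /ɳ/ — each time a vowel is nasalised next to a following nasal.
No change occurs in [χɪðo] because the vowel at the boundary is adjacent to an oral consonant, not a nasal (/ɪ/ next to /ð/).
Because the conditioning nasal is to the right of the vowel that changes, the process is regressive (anticipatory).

regressive nasality assimilation (vowel nasalisation)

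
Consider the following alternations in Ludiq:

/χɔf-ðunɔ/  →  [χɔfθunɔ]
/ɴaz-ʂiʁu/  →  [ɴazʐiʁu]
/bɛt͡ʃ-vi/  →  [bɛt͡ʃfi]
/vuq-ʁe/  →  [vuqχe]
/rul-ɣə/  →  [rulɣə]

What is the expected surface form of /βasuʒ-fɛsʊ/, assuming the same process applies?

[βasuʒvɛsʊ]

The data show progressive voicing assimilation: /ð/ → [θ] after /f/; /ʂ/ → [ʐ] after /z/; /v/ → [f] after /t͡ʃ/; /ʁ/ → [χ] after /q/. In each pair only voicing changes, matching the preceding consonant, while place and manner stay constant.
No alternation appears in [rulɣə]: there the adjacent consonants already agree in voicing (/ɣ/ and /l/ are both voiced), so this form is consistent with the same rule.
The rule targets /f/ (voiceless labiodental fricative), which sits after the trigger /ʒ/ (voiced).
The voiced labiodental fricative is [v], so /f/ → [v].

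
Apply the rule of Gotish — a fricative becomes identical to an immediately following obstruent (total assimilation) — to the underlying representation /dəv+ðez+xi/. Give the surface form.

/v/ is the segment targeted by the rule; it sits immediately before /ð/, so it assimilates completely and surfaces as [ð].
At the second juncture, /z/ likewise becomes [x] adjacent to /x/.

[dəððexxi]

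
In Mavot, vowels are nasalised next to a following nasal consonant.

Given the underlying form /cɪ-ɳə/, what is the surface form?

[cɪ̃ɳə]

The vowel /ɪ/ is adjacent to the following nasal /ɳ/, so it acquires [+nasal] and surfaces as [ɪ̃].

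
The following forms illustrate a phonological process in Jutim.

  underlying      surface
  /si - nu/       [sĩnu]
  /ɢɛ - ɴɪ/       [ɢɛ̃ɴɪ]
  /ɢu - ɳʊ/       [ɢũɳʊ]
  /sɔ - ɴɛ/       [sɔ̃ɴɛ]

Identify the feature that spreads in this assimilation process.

nasality

The vowel /i/ surfaces as nasalised [ĩ] next to the following nasal /n/ — it has acquired the [+nasal] feature of its neighbour.
Likewise in the remaining data: /ɛ/ → [ɛ̃] before /ɴ/; /u/ → [ũ] before /ɳ/; /ɔ/ → [ɔ̃] before /ɴ/ — each time a vowel is nasalised next to a following nasal.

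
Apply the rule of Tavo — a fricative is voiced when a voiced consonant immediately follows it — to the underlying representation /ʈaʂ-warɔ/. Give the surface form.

/ʂ/ is a voiceless retroflex fricative. The following trigger /w/ is voiced, so /ʂ/ must become voiced as well.
Changing only its voicing to voiced gives [ʐ] — the voiced retroflex fricative.

[ʈaʐwarɔ]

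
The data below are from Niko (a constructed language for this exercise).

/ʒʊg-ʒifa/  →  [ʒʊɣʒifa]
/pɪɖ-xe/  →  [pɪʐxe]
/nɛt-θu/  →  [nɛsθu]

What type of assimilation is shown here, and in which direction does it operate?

Comparing underlying and surface forms, /g/ → [ɣ] is the alternation; the neighbouring /ʒ/ is constant.
The change stop → fricative matches the manner of the following /ʒ/, identifying this as manner assimilation.
Place and voice are unchanged, so the assimilation is partial, not total.
The same holds elsewhere in the data: /ɖ/ → [ʐ] before /x/ (stop → fricative, matching a fricative); /t/ → [s] before /θ/ (stop → fricative, matching a fricative) — only manner changes, and always toward the following segment.
The trigger is the following segment, so the direction is regressive (anticipatory).

regressive manner assimilation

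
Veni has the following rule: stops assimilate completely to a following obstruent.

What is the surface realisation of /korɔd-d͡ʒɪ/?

[korɔd͡ʒd͡ʒɪ]

/d/ is the segment targeted by the rule; it sits immediately before /d͡ʒ/, so it assimilates completely and surfaces as [d͡ʒ].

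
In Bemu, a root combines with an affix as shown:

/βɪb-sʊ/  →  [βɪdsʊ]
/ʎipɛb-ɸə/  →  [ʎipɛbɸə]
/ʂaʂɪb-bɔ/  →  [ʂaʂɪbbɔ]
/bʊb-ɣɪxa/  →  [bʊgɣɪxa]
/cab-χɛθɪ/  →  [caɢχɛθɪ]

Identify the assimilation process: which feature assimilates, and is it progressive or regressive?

Underlying /b/ is realised as [d] next to /s/; /s/ itself does not change.
/b/ is bilabial while /s/ is alveolar; the output [d] is alveolar, matching the trigger — so the feature that spreads is place.
Manner and voice are unchanged, so the assimilation is partial, not total.
Checking the remaining alternations: /b/ → [g] before /ɣ/ (bilabial → velar, matching velar); /b/ → [ɢ] before /χ/ (bilabial → uvular, matching uvular) — only place changes, and always toward the following segment.
No alternation appears in [ʎipɛbɸə], [ʂaʂɪbbɔ]: there the adjacent consonants already agree in place (/b/ and /ɸ/ are both bilabial; /b/ and /b/ are both bilabial), so these forms are consistent with the same rule.
Since the segment that changes precedes the conditioning segment, the assimilation is regressive.

regressive place assimilation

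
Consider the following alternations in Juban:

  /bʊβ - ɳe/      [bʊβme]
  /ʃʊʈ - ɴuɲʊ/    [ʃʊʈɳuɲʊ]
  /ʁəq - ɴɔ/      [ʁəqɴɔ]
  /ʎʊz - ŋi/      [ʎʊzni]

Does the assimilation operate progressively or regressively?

progressive

The segment that alternates is /ɳ/, which surfaces as [m] when adjacent to /β/.
/ɳ/ is retroflex while /β/ is bilabial; the output [m] is bilabial, matching the trigger — so the feature that spreads is place.
Checking the remaining alternations: /ɴ/ → [ɳ] after /ʈ/ (uvular → retroflex, matching retroflex); /ŋ/ → [n] after /z/ (velar → alveolar, matching alveolar) — only place changes, and always toward the preceding segment.
No alternation appears in [ʁəqɴɔ]: there the adjacent consonants already agree in place (/ɴ/ and /q/ are both uvular), so this form is consistent with the same rule.
The trigger is the preceding segment, so the direction is progressive (perseverative).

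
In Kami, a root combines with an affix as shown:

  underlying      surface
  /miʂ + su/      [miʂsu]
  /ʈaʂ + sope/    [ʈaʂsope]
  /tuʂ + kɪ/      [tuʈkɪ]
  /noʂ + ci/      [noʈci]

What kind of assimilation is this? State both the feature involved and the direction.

The segment that alternates is /ʂ/, which surfaces as [ʈ] when adjacent to /k/.
The change fricative → stop matches the manner of the following /k/, identifying this as manner assimilation.
Place and voice are unchanged, so the assimilation is partial, not total.
Checking the remaining alternation: /ʂ/ → [ʈ] before /c/ (fricative → stop, matching a stop) — only manner changes, and always toward the following segment.
No alternation appears in [miʂsu], [ʈaʂsope]: there the adjacent consonants already agree in manner (/ʂ/ and /s/ are both fricatives; /ʂ/ and /s/ are both fricatives), so these forms are consistent with the same rule.
The trigger is the following segment, so the direction is regressive (anticipatory).

regressive manner assimilation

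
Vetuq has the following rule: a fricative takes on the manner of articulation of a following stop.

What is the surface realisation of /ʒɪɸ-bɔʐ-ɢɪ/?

/ɸ/ is a voiceless bilabial fricative. The following trigger /b/ is a stop, so /ɸ/ must become a stop as well.
Changing only its manner to stop gives [p] — the voiceless bilabial stop.
The same rule applies at the second boundary: /ʐ/ → [ɖ] next to /ɢ/.

[ʒɪpbɔɖɢɪ]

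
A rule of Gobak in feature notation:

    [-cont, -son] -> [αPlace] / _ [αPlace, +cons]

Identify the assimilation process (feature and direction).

The rule copies the place features (abbreviated [Place]) from the environment onto the target, so the assimilating feature is place.
Since the environment is written after the underscore, the trigger follows the target; the direction is regressive.

regressive place assimilation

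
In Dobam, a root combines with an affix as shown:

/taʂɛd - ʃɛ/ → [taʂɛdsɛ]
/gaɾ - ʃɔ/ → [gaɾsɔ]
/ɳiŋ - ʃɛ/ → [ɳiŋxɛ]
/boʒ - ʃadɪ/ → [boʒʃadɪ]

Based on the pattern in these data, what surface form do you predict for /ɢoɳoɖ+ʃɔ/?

[ɢoɳoɖʂɔ]

The data show progressive place assimilation: /ʃ/ → [s] after /d/; /ʃ/ → [s] after /ɾ/; /ʃ/ → [x] after /ŋ/. In each pair only place changes, matching the preceding consonant, while manner and voice stay constant.
Nothing changes in [boʒʃadɪ]: there the adjacent consonants already agree in place (/ʃ/ and /ʒ/ are both postalveolar), so this form is consistent with the same rule.
/ʃ/ is a voiceless postalveolar fricative. The preceding trigger /ɖ/ is retroflex, so /ʃ/ must become retroflex as well.
Changing only its place to retroflex gives [ʂ] — the voiceless retroflex fricative.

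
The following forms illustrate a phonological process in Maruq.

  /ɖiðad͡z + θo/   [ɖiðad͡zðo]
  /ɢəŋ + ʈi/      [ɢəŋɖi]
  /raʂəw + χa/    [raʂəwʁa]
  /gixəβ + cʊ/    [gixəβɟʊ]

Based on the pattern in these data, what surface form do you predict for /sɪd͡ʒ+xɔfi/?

The data show progressive voicing assimilation: /θ/ → [ð] after /d͡z/; /ʈ/ → [ɖ] after /ŋ/; /χ/ → [ʁ] after /w/; /c/ → [ɟ] after /β/. In each pair only voicing changes, matching the preceding consonant, while place and manner stay constant.
/x/ is a voiceless velar fricative. The preceding trigger /d͡ʒ/ is voiced, so /x/ must become voiced as well.
A voiced velar fricative is [ɣ], so the surface segment is [ɣ].

[sɪd͡ʒɣɔfi]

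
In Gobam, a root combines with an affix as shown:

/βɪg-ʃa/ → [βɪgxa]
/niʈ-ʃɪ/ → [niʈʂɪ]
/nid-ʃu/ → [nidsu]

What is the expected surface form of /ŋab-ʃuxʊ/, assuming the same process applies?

[ŋabɸuxʊ]

The data show progressive place assimilation: /ʃ/ → [x] after /g/; /ʃ/ → [ʂ] after /ʈ/; /ʃ/ → [s] after /d/. In each pair only place changes, matching the preceding consonant, while manner and voice stay constant.
/ʃ/ is a voiceless postalveolar fricative. The preceding trigger /b/ is bilabial, so /ʃ/ must become bilabial as well.
A voiceless bilabial fricative is [ɸ], so the surface segment is [ɸ].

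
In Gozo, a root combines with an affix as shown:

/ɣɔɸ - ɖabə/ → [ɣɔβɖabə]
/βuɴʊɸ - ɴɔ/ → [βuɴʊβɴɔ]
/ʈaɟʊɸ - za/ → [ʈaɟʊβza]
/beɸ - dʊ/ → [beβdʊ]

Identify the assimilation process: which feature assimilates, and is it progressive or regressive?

The segment that alternates is /ɸ/, which surfaces as [β] when adjacent to /ɖ/.
The change voiceless → voiced matches the voicing of the following /ɖ/, identifying this as voicing assimilation.
Place and manner are unchanged, so the assimilation is partial, not total.
The other alternating forms pattern the same way: /ɸ/ → [β] before /ɴ/ (voiceless → voiced, matching voiced); /ɸ/ → [β] before /z/ (voiceless → voiced, matching voiced); /ɸ/ → [β] before /d/ (voiceless → voiced, matching voiced) — only voicing changes, and always toward the following segment.
The trigger is the following segment, so the direction is regressive (anticipatory).

regressive voicing assimilation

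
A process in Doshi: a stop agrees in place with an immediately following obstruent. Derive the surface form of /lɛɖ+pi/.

The rule targets /ɖ/ (voiced retroflex stop), which sits before the trigger /p/ (bilabial).
Changing only its place to bilabial gives [b] — the voiced bilabial stop.

[lɛbpi]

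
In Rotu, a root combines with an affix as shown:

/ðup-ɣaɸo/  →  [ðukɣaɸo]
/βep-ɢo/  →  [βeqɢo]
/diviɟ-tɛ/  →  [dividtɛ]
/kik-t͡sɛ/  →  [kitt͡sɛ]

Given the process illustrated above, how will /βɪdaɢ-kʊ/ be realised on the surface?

[βɪdagkʊ]

The data show regressive place assimilation: /p/ → [k] before /ɣ/; /p/ → [q] before /ɢ/; /ɟ/ → [d] before /t/; /k/ → [t] before /t͡s/. In each pair only place changes, matching the following consonant, while manner and voice stay constant.
The rule targets /ɢ/ (voiced uvular stop), which sits before the trigger /k/ (velar).
A voiced velar stop is [g], so the surface segment is [g].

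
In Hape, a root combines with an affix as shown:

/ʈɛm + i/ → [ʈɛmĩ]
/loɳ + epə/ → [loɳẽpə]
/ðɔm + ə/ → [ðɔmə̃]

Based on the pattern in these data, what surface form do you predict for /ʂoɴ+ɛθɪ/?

The data show progressive nasality assimilation (vowel nasalisation): /i/ → [ĩ] after /m/; /e/ → [ẽ] after /ɳ/; /ə/ → [ə̃] after /m/ — a vowel is nasalised by an immediately preceding nasal consonant.
/ɛ/ sits next to the nasal /ɴ/ and is therefore nasalised to [ɛ̃].

[ʂoɴɛ̃θɪ]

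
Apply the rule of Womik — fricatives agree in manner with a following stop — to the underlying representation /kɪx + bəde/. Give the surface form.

[kɪkbəde]

/x/ is a voiceless velar fricative. The following trigger /b/ is a stop, so /x/ must become a stop as well.
A voiceless velar stop is [k], so the surface segment is [k].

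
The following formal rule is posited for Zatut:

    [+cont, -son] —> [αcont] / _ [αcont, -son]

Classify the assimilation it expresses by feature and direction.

The rule copies [cont] (continuancy) from the environment onto the target fricatives; since [±cont] encodes the stop/fricative manner contrast, the assimilating dimension is manner.
The conditioning segment sits to the right of the focus bar, meaning the trigger follows the segment that changes — regressive assimilation.

regressive manner assimilation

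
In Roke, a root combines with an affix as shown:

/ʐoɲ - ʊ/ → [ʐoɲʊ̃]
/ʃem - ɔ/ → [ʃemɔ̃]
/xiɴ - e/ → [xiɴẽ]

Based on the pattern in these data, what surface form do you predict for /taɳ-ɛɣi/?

The data show progressive nasality assimilation (vowel nasalisation): /ʊ/ → [ʊ̃] after /ɲ/; /ɔ/ → [ɔ̃] after /m/; /e/ → [ẽ] after /ɴ/ — a vowel is nasalised by an immediately preceding nasal consonant.
The vowel /ɛ/ is adjacent to the preceding nasal /ɳ/, so it acquires [+nasal] and surfaces as [ɛ̃].

[taɳɛ̃ɣi]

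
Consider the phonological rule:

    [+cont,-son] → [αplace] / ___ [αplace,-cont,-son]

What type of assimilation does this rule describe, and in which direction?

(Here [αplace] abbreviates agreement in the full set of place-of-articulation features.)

regressive place assimilation

The rule copies the place features (abbreviated [place]) from the environment onto the target, so the assimilating feature is place.
Since the environment is written after the underscore, the trigger follows the target; the direction is regressive.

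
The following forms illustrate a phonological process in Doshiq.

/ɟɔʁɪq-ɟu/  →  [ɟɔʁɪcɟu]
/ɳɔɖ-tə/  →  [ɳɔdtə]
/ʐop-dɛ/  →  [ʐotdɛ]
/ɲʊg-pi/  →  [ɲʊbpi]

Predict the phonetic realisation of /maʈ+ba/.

[mapba]

The data show regressive place assimilation: /q/ → [c] before /ɟ/; /ɖ/ → [d] before /t/; /p/ → [t] before /d/; /g/ → [b] before /p/. In each pair only place changes, matching the following consonant, while manner and voice stay constant.
/ʈ/ is a voiceless retroflex stop. The following trigger /b/ is bilabial, so /ʈ/ must become bilabial as well.
Changing only its place to bilabial gives [p] — the voiceless bilabial stop.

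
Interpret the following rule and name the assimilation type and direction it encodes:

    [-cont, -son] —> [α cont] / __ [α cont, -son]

The shared variable α links the value of [cont] on the target to that of the neighbouring obstruent. [cont] distinguishes stops from fricatives — a manner-of-articulation feature — so this is manner assimilation.
The conditioning segment sits to the right of the focus bar, meaning the trigger follows the segment that changes — regressive assimilation.

regressive manner assimilation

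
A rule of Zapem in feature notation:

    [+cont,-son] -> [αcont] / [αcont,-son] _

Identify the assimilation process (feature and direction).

The rule copies [cont] (continuancy) from the environment onto the target fricatives; since [±cont] encodes the stop/fricative manner contrast, the assimilating dimension is manner.
The conditioning segment sits to the left of the focus bar, meaning the trigger precedes the segment that changes — progressive assimilation.

progressive manner assimilation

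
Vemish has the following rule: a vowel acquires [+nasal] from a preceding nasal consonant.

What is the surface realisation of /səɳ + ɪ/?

[səɳɪ̃]

/ɪ/ sits next to the nasal /ɳ/ and is therefore nasalised to [ɪ̃].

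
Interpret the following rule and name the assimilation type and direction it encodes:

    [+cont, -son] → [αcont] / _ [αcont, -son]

regressive manner assimilation

The shared variable α links the value of [cont] on the target to that of the neighbouring obstruent. [cont] distinguishes stops from fricatives — a manner-of-articulation feature — so this is manner assimilation.
Since the environment is written after the underscore, the trigger follows the target; the direction is regressive.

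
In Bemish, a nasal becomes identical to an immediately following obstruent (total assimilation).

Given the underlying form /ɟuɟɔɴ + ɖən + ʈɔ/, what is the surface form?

/ɴ/ is the segment targeted by the rule; it sits immediately before /ɖ/, so it assimilates completely and surfaces as [ɖ].
At the second juncture, /n/ likewise becomes [ʈ] adjacent to /ʈ/.

[ɟuɟɔɖɖəʈʈɔ]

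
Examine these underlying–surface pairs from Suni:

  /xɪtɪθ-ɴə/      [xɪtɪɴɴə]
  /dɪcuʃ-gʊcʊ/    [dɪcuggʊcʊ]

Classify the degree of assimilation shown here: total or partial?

total assimilation

The segment that alternates is /θ/, which surfaces as [ɴ] when adjacent to /ɴ/.
The output [ɴ] is identical to the trigger /ɴ/ — every feature (place, manner, voicing) has been copied — so this is total assimilation.
The remaining alternation confirms this: /ʃ/ → [g] before /g/ — in each case the output is a copy of the following consonant.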